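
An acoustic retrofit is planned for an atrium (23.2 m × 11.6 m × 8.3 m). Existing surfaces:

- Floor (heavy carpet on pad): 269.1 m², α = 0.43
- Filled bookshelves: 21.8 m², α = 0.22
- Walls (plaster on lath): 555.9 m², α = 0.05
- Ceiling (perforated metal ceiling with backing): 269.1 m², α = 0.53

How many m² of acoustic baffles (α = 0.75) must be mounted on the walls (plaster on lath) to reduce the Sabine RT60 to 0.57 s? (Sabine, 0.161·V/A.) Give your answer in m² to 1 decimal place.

Total absorption A₁ = 269.1·0.43 + 21.8·0.22 + 555.9·0.05 + 269.1·0.53
  = 115.713 + 4.796 + 27.795 + 142.623 = 290.927 m² sabins.
V = 2233.696 m³. Target absorption A₂ = 0.161 × 2233.696 / 0.57 = 630.921 sabins.
Absorption to add: 630.921 − 290.927 = 339.994 sabins.
Each m² of panel replacing the walls (plaster on lath) adds (0.75 − 0.05) = 0.70 sabins.
Panel area = 339.994 / 0.70 = 485.7 m².

485.7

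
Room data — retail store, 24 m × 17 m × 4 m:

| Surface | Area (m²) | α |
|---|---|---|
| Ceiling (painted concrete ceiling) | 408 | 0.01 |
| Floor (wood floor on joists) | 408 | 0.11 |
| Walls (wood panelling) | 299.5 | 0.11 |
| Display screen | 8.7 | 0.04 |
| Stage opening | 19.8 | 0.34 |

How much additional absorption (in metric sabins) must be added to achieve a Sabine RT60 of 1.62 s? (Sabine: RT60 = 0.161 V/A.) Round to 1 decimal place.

Total absorption A₁ = 408*0.01 + 408*0.11 + 299.5*0.11 + 8.7*0.04 + 19.8*0.34
  = 4.080 + 44.880 + 32.945 + 0.348 + 6.732 = 88.985 m² sabins.
Target A₂ = 0.161·1632/1.62 = 162.193 sabins (V = 1632 m³).
ΔA = A₂ − A₁ = 162.193 − 88.985 = 73.2 sabins.

73.2 sabins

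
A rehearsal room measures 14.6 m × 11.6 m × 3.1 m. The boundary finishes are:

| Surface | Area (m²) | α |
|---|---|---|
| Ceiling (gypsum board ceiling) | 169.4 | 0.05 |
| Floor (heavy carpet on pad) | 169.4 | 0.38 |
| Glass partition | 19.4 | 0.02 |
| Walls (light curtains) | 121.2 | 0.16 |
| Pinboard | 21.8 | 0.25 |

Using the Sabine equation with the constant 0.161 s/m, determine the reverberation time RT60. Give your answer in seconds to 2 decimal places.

Total absorption A = 169.4·0.05 + 169.4·0.38 + 19.4·0.02 + 121.2·0.16 + 21.8·0.25
  = 8.470 + 64.372 + 0.388 + 19.392 + 5.450 = 98.072 m² sabins.
V = 14.6·11.6·3.1 = 525.016 m³.
T = 0.161 V/A = 0.161·525.016/98.072 = 0.86 s.

0.86 s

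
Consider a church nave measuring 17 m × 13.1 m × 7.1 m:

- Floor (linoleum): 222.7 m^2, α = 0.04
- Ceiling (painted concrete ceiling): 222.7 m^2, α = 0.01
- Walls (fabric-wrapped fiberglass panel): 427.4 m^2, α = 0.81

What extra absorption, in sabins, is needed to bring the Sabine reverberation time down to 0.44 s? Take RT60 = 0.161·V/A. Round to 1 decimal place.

221.2 sabins

Equivalent absorption area: A₁ = 222.7*0.04 + 222.7*0.01 + 427.4*0.81 = 357.329 m^2.
For T = 0.44 s, need A₂ = 0.161·V/T = 0.161·1581.17/0.44 = 578.564 sabins.
ΔA = A₂ − A₁ = 578.564 − 357.329 = 221.2 sabins.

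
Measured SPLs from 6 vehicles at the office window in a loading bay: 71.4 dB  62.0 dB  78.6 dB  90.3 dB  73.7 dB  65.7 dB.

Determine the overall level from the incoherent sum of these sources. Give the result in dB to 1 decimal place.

Converting to relative power and adding: 10^(71.4/10) + 10^(62.0/10) + 10^(78.6/10) + 10^(90.3/10) + 10^(73.7/10) + 10^(65.7/10) = 1.187e+09.
Combined level = 10 log₁₀(1.187e+09) = 90.7 dB.

90.7 dB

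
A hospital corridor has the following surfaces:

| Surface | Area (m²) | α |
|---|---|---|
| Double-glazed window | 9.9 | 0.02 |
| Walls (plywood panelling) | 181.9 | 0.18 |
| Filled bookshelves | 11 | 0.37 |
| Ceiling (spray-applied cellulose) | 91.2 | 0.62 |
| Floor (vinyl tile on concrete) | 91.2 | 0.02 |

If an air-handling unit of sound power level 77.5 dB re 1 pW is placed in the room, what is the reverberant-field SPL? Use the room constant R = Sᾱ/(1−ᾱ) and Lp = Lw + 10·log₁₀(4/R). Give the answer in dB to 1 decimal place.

62.5 dB

Σ(Sᵢαᵢ) = 9.9×0.02 + 181.9×0.18 + 11×0.37 + 91.2×0.62 + 91.2×0.02 = 95.378; total area S = 385.2 m².
ᾱ = 95.378/385.2 = 0.2476; R = Sᾱ/(1−ᾱ) = 95.378/(1−0.2476) = 126.765 m².
Lp = Lw + 10 log₁₀(4/R) = 77.5 -15.01 = 62.5 dB.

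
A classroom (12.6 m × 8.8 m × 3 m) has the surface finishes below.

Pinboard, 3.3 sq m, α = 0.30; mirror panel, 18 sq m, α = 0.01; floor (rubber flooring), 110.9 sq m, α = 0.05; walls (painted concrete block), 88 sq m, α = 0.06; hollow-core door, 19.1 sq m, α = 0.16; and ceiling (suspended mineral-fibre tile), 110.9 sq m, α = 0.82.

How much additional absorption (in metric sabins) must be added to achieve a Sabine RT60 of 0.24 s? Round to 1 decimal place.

117.2 sabins

Total absorption A₁ = 3.3×0.30 + 18×0.01 + 110.9×0.05 + 88×0.06 + 19.1×0.16 + 110.9×0.82
  = 0.990 + 0.180 + 5.545 + 5.280 + 3.056 + 90.938 = 105.989 sq m sabins.
For T = 0.24 s, need A₂ = 0.161·V/T = 0.161·332.64/0.24 = 223.146 sabins.
ΔA = A₂ − A₁ = 223.146 − 105.989 = 117.2 sabins.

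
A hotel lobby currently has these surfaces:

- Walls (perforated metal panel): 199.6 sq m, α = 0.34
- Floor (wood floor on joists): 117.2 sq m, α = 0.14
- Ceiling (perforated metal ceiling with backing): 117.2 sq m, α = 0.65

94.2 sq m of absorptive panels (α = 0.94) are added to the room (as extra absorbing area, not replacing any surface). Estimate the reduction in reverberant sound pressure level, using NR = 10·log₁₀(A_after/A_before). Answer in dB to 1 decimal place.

Summing Sᵢαᵢ: 67.864 + 16.408 + 76.180 → A_before = 160.452 sabins.
Added absorption = 94.2 × 0.94 = 88.548 sabins.
New total A_after = 249.000 sabins.
NR = 10·log₁₀(249.000/160.452) = 1.9 dB.

1.9 dB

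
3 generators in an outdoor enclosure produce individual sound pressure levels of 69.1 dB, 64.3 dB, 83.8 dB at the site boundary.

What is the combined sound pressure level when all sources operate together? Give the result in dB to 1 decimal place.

84.0 dB

Converting to relative power and adding: 10^(69.1/10) + 10^(64.3/10) + 10^(83.8/10) = 2.507e+08.
L_total = 10·log₁₀(2.507e+08) = 84.0 dB.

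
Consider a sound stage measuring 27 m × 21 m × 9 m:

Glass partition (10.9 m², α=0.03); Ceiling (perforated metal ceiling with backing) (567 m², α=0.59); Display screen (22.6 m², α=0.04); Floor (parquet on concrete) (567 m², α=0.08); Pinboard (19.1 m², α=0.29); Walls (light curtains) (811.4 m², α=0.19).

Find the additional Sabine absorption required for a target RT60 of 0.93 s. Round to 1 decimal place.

A₁ = Σ Sᵢαᵢ = 10.9*0.03 + 567*0.59 + 22.6*0.04 + 567*0.08 + 19.1*0.29 + 811.4*0.19 = 540.826 sabins.
Target A₂ = 0.161·5103/0.93 = 883.423 sabins (V = 5103 m³).
Additional absorption ΔA = 883.423 − 540.826 = 342.6 sabins.

342.6 sabins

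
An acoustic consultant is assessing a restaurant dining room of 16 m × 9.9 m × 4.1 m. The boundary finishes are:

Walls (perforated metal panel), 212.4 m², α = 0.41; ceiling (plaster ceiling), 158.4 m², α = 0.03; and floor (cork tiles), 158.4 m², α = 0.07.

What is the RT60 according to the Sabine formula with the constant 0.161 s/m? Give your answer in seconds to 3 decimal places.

Equivalent absorption area: A = 212.4×0.41 + 158.4×0.03 + 158.4×0.07 = 102.924 m².
V = 16·9.9·4.1 = 649.44 m³.
Sabine: RT60 = 0.161 × 649.44 / 102.924 = 1.016 s.

1.016 sec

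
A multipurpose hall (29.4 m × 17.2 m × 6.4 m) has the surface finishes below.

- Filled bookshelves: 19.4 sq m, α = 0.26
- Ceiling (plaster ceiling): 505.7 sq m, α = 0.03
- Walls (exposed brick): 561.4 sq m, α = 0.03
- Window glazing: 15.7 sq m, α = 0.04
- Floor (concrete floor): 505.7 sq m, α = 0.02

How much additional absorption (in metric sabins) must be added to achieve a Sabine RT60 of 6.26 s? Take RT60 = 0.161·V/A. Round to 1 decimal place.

35.4 sabins

Summing Sᵢαᵢ: 5.044 + 15.171 + 16.842 + 0.628 + 10.114 → A₁ = 47.799 sabins.
Target A₂ = 0.161·3236.352/6.26 = 83.235 sabins (V = 3236.352 m³).
Shortfall: 83.235 − 47.799 = 35.4 sabins.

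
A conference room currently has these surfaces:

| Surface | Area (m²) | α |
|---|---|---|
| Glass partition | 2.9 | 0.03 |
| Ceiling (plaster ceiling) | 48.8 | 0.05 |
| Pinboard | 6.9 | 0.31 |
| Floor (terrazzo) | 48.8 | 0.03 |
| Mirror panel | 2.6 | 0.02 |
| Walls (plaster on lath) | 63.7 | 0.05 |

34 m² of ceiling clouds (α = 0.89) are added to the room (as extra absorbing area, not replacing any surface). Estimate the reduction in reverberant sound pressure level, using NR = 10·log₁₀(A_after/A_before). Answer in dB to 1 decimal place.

6.3 dB

A_before = Σ Sᵢαᵢ = 2.9*0.03 + 48.8*0.05 + 6.9*0.31 + 48.8*0.03 + 2.6*0.02 + 63.7*0.05 = 9.367 sabins.
Added absorption = 34 × 0.89 = 30.260 sabins.
New total A_after = 39.627 sabins.
NR = 10·log₁₀(39.627/9.367) = 6.3 dB.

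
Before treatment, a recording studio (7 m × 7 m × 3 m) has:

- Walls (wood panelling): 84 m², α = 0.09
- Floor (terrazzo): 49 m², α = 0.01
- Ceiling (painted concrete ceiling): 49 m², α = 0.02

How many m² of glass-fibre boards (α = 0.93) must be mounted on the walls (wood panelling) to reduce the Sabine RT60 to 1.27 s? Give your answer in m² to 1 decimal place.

Summing Sᵢαᵢ: 7.560 + 0.490 + 0.980 → A₁ = 9.030 sabins.
Required A₂ = 0.161·147/1.27 = 18.635 sabins.
Absorption to add: 18.635 − 9.030 = 9.605 sabins.
Net gain per m²: Δα = 0.93 − 0.09 = 0.84.
Area = ΔA/Δα = 9.605/0.84 = 11.4 m².

11.4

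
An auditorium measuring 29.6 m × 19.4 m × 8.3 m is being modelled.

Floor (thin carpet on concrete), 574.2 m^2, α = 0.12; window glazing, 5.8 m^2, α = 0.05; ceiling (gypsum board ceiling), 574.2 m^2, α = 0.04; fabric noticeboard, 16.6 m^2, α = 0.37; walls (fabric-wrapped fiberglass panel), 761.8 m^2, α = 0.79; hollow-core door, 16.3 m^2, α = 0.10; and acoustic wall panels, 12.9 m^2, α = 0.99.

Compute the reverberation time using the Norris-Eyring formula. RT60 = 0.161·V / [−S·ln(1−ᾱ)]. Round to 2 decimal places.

S = Σ Sᵢ = 1961.8 m^2.
Σ(Sᵢαᵢ) = 574.2×0.12 + 5.8×0.05 + 574.2×0.04 + 16.6×0.37 + 761.8×0.79 + 16.3×0.10 + 12.9×0.99 = 714.527.
ᾱ = 714.527 / 1961.8 = 0.3642.
−S·ln(1−ᾱ) = −1961.8 × ln(1 − 0.3642) = 888.443.
V = 29.6 × 19.4 × 8.3 = 4766.192 m³.
T = 0.161·V/[−S·ln(1−ᾱ)] = 0.161·4766.192/888.443 = 0.86 s.

0.86 s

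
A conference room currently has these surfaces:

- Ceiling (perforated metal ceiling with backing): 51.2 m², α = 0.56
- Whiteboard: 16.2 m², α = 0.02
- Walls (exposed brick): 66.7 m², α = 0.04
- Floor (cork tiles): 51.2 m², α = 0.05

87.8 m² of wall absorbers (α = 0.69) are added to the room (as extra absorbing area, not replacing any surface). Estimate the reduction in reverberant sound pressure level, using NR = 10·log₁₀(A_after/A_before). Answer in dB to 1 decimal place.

Summing Sᵢαᵢ: 28.672 + 0.324 + 2.668 + 2.560 → A_before = 34.224 sabins.
Added absorption = 87.8 × 0.69 = 60.582 sabins.
A_after = 34.224 + 60.582 = 94.806 sabins.
NR = 10·log₁₀(94.806/34.224) = 4.4 dB.

4.4 dB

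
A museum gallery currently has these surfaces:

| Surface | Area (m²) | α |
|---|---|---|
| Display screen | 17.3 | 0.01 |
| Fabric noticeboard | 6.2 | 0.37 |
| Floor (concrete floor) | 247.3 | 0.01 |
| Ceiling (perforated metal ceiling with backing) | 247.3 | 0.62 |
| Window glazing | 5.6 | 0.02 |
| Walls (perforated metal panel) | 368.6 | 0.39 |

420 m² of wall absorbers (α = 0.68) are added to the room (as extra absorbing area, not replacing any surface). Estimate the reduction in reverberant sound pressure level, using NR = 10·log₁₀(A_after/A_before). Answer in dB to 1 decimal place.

Total absorption A_before = 17.3*0.01 + 6.2*0.37 + 247.3*0.01 + 247.3*0.62 + 5.6*0.02 + 368.6*0.39
  = 0.173 + 2.294 + 2.473 + 153.326 + 0.112 + 143.754 = 302.132 m² sabins.
Added absorption = 420 × 0.68 = 285.600 sabins.
A_after = 302.132 + 285.600 = 587.732 sabins.
Reduction = 10 log₁₀(A_after/A_before) = 10 log₁₀(1.9453) = 2.9 dB.

2.9 dB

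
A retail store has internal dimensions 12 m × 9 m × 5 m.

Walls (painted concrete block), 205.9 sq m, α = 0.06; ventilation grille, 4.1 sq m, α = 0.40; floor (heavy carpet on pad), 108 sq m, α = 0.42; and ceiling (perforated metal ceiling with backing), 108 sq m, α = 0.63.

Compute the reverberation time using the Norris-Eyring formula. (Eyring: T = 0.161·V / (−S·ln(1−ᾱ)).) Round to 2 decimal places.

0.57 sec

Total surface area S = 205.9 + 4.1 + 108 + 108 = 426.0 sq m.
Absorption A = 205.9×0.06 + 4.1×0.40 + 108×0.42 + 108×0.63 = 127.394 sabins.
ᾱ = 127.394 / 426.0 = 0.2990.
−S·ln(1−ᾱ) = −426.0 × ln(1 − 0.2990) = 151.335.
V = 12 × 9 × 5 = 540 m³.
RT60 = 0.161 × 540 / 151.335 = 0.57 s.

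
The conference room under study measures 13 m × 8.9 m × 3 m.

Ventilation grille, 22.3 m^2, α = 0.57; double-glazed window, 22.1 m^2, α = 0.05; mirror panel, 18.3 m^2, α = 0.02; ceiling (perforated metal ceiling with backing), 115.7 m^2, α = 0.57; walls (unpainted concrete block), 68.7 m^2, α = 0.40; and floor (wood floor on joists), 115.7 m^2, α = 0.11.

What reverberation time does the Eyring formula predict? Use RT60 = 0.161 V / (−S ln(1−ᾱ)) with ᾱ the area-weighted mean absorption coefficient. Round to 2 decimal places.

0.38 seconds

S = Σ Sᵢ = 362.8 m^2.
Σ(Sᵢαᵢ) = 22.3·0.57 + 22.1·0.05 + 18.3·0.02 + 115.7·0.57 + 68.7·0.40 + 115.7·0.11 = 120.338.
Mean coefficient ᾱ = A/S = 0.3317.
Eyring denominator: −S ln(1−ᾱ) = 146.215.
V = 13 × 8.9 × 3 = 347.1 m³.
RT60 = 0.161 × 347.1 / 146.215 = 0.38 s.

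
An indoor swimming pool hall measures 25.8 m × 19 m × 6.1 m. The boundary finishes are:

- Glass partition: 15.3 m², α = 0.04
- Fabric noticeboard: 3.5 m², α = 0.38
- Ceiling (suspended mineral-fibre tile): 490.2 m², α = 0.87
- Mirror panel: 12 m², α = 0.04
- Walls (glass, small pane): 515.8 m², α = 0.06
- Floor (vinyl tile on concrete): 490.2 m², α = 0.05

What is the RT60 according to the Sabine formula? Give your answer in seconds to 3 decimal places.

Equivalent absorption area: A = 15.3·0.04 + 3.5·0.38 + 490.2·0.87 + 12·0.04 + 515.8·0.06 + 490.2·0.05 = 484.354 m².
V = 25.8·19·6.1 = 2990.22 m³.
T = 0.161 V/A = 0.161·2990.22/484.354 = 0.994 s.

0.994 s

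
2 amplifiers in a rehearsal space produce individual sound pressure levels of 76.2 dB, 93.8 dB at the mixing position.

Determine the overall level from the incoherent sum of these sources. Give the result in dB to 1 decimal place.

Σ 10^(Lᵢ/10) = 2.441e+09.
Back to dB: 10·log₁₀ Σ = 93.9 dB.

93.9 dB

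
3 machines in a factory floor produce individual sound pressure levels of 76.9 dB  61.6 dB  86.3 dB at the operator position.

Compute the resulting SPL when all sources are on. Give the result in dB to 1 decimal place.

Σ 10^(Lᵢ/10) = 4.77e+08.
Combined level = 10 log₁₀(4.77e+08) = 86.8 dB.

86.8 dB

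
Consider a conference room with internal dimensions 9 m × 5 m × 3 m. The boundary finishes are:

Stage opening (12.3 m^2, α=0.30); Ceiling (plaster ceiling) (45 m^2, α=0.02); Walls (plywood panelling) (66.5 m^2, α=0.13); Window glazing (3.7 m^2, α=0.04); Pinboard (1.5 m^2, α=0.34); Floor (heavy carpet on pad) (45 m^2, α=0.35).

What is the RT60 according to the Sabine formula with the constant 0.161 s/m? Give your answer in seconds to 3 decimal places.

A = Σ Sᵢαᵢ = 12.3*0.30 + 45*0.02 + 66.5*0.13 + 3.7*0.04 + 1.5*0.34 + 45*0.35 = 29.643 sabins.
Volume V = 9 × 5 × 3 = 135 m³.
RT60 = 0.161 · V / A = 0.161 × 135 / 29.643 = 0.733 s.

0.733 s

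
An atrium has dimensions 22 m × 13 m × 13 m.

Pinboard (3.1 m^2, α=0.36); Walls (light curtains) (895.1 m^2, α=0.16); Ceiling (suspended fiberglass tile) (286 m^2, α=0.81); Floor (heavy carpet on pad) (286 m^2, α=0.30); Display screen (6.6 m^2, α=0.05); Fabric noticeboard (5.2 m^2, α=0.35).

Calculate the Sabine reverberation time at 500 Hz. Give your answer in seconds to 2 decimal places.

Total absorption A = 3.1·0.36 + 895.1·0.16 + 286·0.81 + 286·0.30 + 6.6·0.05 + 5.2·0.35
  = 1.116 + 143.216 + 231.660 + 85.800 + 0.330 + 1.820 = 463.942 m^2 sabins.
Volume V = 22 × 13 × 13 = 3718 m³.
T = 0.161 V/A = 0.161·3718/463.942 = 1.29 s.

1.29 s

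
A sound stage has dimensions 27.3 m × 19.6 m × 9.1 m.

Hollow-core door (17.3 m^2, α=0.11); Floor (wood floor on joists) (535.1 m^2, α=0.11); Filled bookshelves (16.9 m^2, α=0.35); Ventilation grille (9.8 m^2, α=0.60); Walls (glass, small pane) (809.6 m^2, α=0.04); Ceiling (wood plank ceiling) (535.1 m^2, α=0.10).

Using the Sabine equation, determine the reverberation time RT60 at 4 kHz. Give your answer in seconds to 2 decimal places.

4.95 s

Summing Sᵢαᵢ: 1.903 + 58.861 + 5.915 + 5.880 + 32.384 + 53.510 → A = 158.453 sabins.
Room volume: 4869.228 m³.
T = 0.161 V/A = 0.161·4869.228/158.453 = 4.95 s.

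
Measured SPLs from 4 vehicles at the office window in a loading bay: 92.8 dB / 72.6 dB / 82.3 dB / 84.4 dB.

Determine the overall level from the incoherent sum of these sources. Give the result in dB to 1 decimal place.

93.7 dB

Sum in the linear (power) domain: Σ 10^(Lᵢ/10) = 10^(92.8/10) + 10^(72.6/10) + 10^(82.3/10) + 10^(84.4/10) = 2.369e+09.
L_total = 10·log₁₀(2.369e+09) = 93.7 dB.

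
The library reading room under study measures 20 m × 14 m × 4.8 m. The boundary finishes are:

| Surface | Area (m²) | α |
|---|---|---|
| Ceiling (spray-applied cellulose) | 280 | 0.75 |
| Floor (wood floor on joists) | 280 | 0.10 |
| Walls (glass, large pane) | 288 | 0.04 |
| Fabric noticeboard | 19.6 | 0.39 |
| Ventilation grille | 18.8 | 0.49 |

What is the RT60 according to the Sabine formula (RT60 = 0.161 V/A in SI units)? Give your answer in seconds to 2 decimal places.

0.81 sec

Equivalent absorption area: A = 280·0.75 + 280·0.10 + 288·0.04 + 19.6·0.39 + 18.8·0.49 = 266.376 m².
Room volume: 1344 m³.
T = 0.161 V/A = 0.161·1344/266.376 = 0.81 s.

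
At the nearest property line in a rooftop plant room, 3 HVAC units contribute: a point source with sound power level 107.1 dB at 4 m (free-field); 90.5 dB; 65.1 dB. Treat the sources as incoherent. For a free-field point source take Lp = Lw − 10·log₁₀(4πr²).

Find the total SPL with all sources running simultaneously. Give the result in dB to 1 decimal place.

91.4 dB

Source at 4 m: Lp = 107.1 − 10·log₁₀(4π·4²) = 107.1 − 10·log₁₀(201.062) = 84.1 dB.
Converting to relative power and adding: 10^(84.1/10) + 10^(90.5/10) + 10^(65.1/10) = 1.382e+09.
Back to dB: 10·log₁₀ Σ = 91.4 dB.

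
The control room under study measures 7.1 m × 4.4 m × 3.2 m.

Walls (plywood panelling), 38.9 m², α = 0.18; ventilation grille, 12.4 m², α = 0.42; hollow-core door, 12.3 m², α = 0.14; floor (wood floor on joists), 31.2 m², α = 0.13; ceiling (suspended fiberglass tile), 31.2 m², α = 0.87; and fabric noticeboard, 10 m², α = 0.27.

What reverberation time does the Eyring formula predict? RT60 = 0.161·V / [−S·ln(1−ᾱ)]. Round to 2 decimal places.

0.27 s

S = Σ Sᵢ = 136.0 m².
Absorption A = 38.9·0.18 + 12.4·0.42 + 12.3·0.14 + 31.2·0.13 + 31.2·0.87 + 10·0.27 = 47.832 sabins.
Mean coefficient ᾱ = A/S = 0.3517.
−S·ln(1−ᾱ) = −136.0 × ln(1 − 0.3517) = 58.943.
V = 7.1 × 4.4 × 3.2 = 99.968 m³.
T = 0.161·V/[−S·ln(1−ᾱ)] = 0.161·99.968/58.943 = 0.27 s.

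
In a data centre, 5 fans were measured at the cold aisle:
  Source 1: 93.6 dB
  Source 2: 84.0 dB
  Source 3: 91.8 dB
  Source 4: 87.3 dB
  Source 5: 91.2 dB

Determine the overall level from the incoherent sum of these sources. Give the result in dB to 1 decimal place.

Sum in the linear (power) domain: Σ 10^(Lᵢ/10) = 10^(93.6/10) + 10^(84.0/10) + 10^(91.8/10) + 10^(87.3/10) + 10^(91.2/10) = 5.911e+09.
Combined level = 10 log₁₀(5.911e+09) = 97.7 dB.

97.7 dB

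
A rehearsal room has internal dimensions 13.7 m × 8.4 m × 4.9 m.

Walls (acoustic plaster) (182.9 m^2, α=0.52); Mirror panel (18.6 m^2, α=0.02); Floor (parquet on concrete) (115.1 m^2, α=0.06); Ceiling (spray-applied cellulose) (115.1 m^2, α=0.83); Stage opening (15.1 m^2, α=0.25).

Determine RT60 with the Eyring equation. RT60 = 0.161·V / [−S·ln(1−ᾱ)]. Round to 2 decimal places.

S = Σ Sᵢ = 446.8 m^2.
Absorption A = 182.9·0.52 + 18.6·0.02 + 115.1·0.06 + 115.1·0.83 + 15.1·0.25 = 201.694 sabins.
Mean coefficient ᾱ = A/S = 0.4514.
−S·ln(1−ᾱ) = −446.8 × ln(1 − 0.4514) = 268.252.
V = 13.7 × 8.4 × 4.9 = 563.892 m³.
T = 0.161·V/[−S·ln(1−ᾱ)] = 0.161·563.892/268.252 = 0.34 s.

0.34 s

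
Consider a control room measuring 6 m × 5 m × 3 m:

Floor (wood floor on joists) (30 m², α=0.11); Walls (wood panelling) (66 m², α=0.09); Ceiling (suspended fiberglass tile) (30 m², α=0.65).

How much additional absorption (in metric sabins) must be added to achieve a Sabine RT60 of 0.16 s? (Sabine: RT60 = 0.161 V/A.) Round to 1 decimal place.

Total absorption A₁ = 30×0.11 + 66×0.09 + 30×0.65
  = 3.300 + 5.940 + 19.500 = 28.740 m² sabins.
For T = 0.16 s, need A₂ = 0.161·V/T = 0.161·90/0.16 = 90.562 sabins.
Shortfall: 90.562 − 28.740 = 61.8 sabins.

61.8 sabins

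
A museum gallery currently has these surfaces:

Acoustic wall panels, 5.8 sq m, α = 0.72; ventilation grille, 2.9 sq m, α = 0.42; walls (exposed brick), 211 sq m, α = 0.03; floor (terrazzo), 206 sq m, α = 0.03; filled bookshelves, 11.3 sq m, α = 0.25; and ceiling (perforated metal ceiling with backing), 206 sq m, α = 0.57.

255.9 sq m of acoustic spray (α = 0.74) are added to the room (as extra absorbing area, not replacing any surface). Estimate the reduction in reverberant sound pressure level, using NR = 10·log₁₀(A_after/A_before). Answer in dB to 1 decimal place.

A_before = Σ Sᵢαᵢ = 5.8·0.72 + 2.9·0.42 + 211·0.03 + 206·0.03 + 11.3·0.25 + 206·0.57 = 138.149 sabins.
Added absorption = 255.9 × 0.74 = 189.366 sabins.
A_after = 138.149 + 189.366 = 327.515 sabins.
Reduction = 10 log₁₀(A_after/A_before) = 10 log₁₀(2.3707) = 3.7 dB.

3.7 dB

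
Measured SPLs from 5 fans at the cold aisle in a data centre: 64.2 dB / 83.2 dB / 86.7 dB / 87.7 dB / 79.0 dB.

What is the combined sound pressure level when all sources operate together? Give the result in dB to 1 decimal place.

91.3 dB

Converting to relative power and adding: 10^(64.2/10) + 10^(83.2/10) + 10^(86.7/10) + 10^(87.7/10) + 10^(79.0/10) = 1.348e+09.
Back to dB: 10·log₁₀ Σ = 91.3 dB.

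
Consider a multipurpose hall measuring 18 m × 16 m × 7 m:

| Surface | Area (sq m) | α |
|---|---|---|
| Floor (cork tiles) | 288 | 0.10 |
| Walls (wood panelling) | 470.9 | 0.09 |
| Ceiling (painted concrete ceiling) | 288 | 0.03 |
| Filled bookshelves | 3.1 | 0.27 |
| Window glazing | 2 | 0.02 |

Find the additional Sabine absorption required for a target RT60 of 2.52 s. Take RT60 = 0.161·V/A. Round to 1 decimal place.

48.1 sabins

Summing Sᵢαᵢ: 28.800 + 42.381 + 8.640 + 0.837 + 0.040 → A₁ = 80.698 sabins.
Target A₂ = 0.161·2016/2.52 = 128.800 sabins (V = 2016 m³).
ΔA = A₂ − A₁ = 128.800 − 80.698 = 48.1 sabins.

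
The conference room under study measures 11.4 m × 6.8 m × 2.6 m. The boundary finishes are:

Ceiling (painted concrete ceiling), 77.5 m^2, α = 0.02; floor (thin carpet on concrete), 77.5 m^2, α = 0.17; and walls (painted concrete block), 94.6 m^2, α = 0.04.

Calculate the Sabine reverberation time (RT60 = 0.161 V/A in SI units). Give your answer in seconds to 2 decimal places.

1.75 s

Equivalent absorption area: A = 77.5×0.02 + 77.5×0.17 + 94.6×0.04 = 18.509 m^2.
Room volume: 201.552 m³.
Sabine: RT60 = 0.161 × 201.552 / 18.509 = 1.75 s.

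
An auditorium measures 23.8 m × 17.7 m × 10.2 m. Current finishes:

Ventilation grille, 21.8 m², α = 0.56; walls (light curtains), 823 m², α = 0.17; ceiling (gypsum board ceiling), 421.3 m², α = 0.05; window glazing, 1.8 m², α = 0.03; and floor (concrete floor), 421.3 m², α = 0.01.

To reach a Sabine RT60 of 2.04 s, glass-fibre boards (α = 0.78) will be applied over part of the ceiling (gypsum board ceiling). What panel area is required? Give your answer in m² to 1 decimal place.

Summing Sᵢαᵢ: 12.208 + 139.910 + 21.065 + 0.054 + 4.213 → A₁ = 177.450 sabins.
V = 4296.852 m³. Target absorption A₂ = 0.161 × 4296.852 / 2.04 = 339.114 sabins.
Absorption to add: 339.114 − 177.450 = 161.664 sabins.
Net gain per m²: Δα = 0.78 − 0.05 = 0.73.
Area = ΔA/Δα = 161.664/0.73 = 221.5 m².

221.5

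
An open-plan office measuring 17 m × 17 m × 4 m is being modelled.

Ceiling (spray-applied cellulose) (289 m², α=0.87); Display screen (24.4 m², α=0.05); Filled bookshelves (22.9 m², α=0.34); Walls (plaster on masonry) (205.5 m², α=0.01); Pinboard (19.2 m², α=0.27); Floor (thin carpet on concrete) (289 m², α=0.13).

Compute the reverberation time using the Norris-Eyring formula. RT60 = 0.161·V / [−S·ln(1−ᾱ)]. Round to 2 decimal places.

Total surface area S = 289 + 24.4 + 22.9 + 205.5 + 19.2 + 289 = 850.0 m².
Σ(Sᵢαᵢ) = 289·0.87 + 24.4·0.05 + 22.9·0.34 + 205.5·0.01 + 19.2·0.27 + 289·0.13 = 305.245.
ᾱ = 305.245 / 850.0 = 0.3591.
−S·ln(1−ᾱ) = −850.0 × ln(1 − 0.3591) = 378.150.
V = 17 × 17 × 4 = 1156 m³.
RT60 = 0.161 × 1156 / 378.150 = 0.49 s.

0.49 seconds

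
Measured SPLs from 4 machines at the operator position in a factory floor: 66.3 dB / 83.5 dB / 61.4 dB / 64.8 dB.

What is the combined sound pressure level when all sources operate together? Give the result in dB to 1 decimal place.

Σ 10^(Lᵢ/10) = 2.325e+08.
L_total = 10·log₁₀(2.325e+08) = 83.7 dB.

83.7 dB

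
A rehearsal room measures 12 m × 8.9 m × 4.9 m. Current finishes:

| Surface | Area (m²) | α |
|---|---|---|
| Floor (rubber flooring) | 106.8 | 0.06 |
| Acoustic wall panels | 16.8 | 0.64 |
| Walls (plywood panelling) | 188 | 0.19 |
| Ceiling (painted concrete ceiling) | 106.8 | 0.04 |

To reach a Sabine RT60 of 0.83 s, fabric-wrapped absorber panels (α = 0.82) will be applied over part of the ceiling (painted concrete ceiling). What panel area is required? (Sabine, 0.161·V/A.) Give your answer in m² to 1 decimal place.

Total absorption A₁ = 106.8*0.06 + 16.8*0.64 + 188*0.19 + 106.8*0.04
  = 6.408 + 10.752 + 35.720 + 4.272 = 57.152 m² sabins.
Required A₂ = 0.161·523.32/0.83 = 101.511 sabins.
ΔA needed = 101.511 − 57.152 = 44.359 sabins.
Each m² of panel replacing the ceiling (painted concrete ceiling) adds (0.82 − 0.04) = 0.78 sabins.
Area = ΔA/Δα = 44.359/0.78 = 56.9 m².

56.9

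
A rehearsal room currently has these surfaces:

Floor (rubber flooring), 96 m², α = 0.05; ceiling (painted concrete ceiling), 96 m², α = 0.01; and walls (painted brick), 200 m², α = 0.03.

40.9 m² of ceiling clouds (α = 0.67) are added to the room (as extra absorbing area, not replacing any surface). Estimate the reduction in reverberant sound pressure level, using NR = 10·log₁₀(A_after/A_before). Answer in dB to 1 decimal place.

5.2 dB

A_before = Σ Sᵢαᵢ = 96×0.05 + 96×0.01 + 200×0.03 = 11.760 sabins.
Treatment contributes 40.9·0.67 = 27.403 sabins.
New total A_after = 39.163 sabins.
NR = 10·log₁₀(39.163/11.760) = 5.2 dB.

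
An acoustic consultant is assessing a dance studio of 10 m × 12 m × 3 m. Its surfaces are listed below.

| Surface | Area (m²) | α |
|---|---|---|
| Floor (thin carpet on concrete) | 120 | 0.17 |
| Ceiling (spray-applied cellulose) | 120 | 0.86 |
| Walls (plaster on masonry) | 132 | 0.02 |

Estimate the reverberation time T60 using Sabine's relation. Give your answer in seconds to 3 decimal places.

Summing Sᵢαᵢ: 20.400 + 103.200 + 2.640 → A = 126.240 sabins.
Volume V = 10 × 12 × 3 = 360 m³.
T = 0.161 V/A = 0.161·360/126.240 = 0.459 s.

0.459 s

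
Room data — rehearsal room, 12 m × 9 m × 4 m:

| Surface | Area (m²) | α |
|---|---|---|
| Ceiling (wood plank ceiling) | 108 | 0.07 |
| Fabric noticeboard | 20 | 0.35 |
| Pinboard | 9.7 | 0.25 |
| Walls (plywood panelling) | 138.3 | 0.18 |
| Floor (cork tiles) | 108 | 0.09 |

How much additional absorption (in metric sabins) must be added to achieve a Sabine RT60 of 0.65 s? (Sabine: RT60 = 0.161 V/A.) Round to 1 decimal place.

Total absorption A₁ = 108*0.07 + 20*0.35 + 9.7*0.25 + 138.3*0.18 + 108*0.09
  = 7.560 + 7.000 + 2.425 + 24.894 + 9.720 = 51.599 m² sabins.
Target A₂ = 0.161·432/0.65 = 107.003 sabins (V = 432 m³).
ΔA = A₂ − A₁ = 107.003 − 51.599 = 55.4 sabins.

55.4 sabins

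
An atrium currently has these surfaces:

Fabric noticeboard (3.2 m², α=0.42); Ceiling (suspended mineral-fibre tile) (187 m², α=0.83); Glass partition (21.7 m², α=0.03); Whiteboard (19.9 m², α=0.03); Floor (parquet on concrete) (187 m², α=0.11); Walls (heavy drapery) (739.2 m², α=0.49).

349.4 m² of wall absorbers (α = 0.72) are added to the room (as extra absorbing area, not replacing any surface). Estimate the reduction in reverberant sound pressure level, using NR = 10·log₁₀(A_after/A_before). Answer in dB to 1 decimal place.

Equivalent absorption area: A_before = 3.2×0.42 + 187×0.83 + 21.7×0.03 + 19.9×0.03 + 187×0.11 + 739.2×0.49 = 540.580 m².
Treatment contributes 349.4·0.72 = 251.568 sabins.
A_after = 540.580 + 251.568 = 792.148 sabins.
Reduction = 10 log₁₀(A_after/A_before) = 10 log₁₀(1.4654) = 1.7 dB.

1.7 dB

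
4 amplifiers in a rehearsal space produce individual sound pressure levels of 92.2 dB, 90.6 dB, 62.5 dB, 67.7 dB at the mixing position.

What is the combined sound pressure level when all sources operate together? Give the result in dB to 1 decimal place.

94.5 dB

Σ 10^(Lᵢ/10) = 2.815e+09.
Back to dB: 10·log₁₀ Σ = 94.5 dB.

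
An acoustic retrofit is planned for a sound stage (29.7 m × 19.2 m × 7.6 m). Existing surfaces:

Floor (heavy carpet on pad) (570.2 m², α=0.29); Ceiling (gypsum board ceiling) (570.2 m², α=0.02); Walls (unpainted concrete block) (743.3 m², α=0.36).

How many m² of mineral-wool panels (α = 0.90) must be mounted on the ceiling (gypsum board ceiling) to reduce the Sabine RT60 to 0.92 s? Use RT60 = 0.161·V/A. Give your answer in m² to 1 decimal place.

356.9

Equivalent absorption area: A₁ = 570.2*0.29 + 570.2*0.02 + 743.3*0.36 = 444.350 m².
V = 4333.824 m³. Target absorption A₂ = 0.161 × 4333.824 / 0.92 = 758.419 sabins.
ΔA needed = 758.419 − 444.350 = 314.069 sabins.
Each m² of panel replacing the ceiling (gypsum board ceiling) adds (0.90 − 0.02) = 0.88 sabins.
Panel area = 314.069 / 0.88 = 356.9 m².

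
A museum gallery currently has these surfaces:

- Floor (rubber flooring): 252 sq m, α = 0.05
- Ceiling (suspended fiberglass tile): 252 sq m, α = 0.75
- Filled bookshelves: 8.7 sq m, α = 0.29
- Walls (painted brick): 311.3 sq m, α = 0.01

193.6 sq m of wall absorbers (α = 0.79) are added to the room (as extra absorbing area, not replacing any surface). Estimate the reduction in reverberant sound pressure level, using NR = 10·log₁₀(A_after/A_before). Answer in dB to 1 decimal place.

2.4 dB

Equivalent absorption area: A_before = 252×0.05 + 252×0.75 + 8.7×0.29 + 311.3×0.01 = 207.236 sq m.
Treatment contributes 193.6·0.79 = 152.944 sabins.
New total A_after = 360.180 sabins.
NR = 10·log₁₀(360.180/207.236) = 2.4 dB.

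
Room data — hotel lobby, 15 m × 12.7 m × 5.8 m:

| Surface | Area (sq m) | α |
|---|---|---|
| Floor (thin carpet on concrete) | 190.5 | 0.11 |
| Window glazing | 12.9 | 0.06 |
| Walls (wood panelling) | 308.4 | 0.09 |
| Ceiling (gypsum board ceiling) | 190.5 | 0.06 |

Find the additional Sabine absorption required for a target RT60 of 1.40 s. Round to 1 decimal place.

A₁ = Σ Sᵢαᵢ = 190.5*0.11 + 12.9*0.06 + 308.4*0.09 + 190.5*0.06 = 60.915 sabins.
For T = 1.40 s, need A₂ = 0.161·V/T = 0.161·1104.9/1.40 = 127.064 sabins.
Shortfall: 127.064 − 60.915 = 66.1 sabins.

66.1 sabins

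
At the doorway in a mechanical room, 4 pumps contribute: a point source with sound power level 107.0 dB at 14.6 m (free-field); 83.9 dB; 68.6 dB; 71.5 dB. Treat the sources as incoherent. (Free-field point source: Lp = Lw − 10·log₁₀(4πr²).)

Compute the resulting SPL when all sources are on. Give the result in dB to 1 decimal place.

84.6 dB

Source at 14.6 m: Lp = 107.0 − 10·log₁₀(4π·14.6²) = 107.0 − 10·log₁₀(2678.648) = 72.7 dB.
Σ 10^(Lᵢ/10) = 2.855e+08.
Combined level = 10 log₁₀(2.855e+08) = 84.6 dB.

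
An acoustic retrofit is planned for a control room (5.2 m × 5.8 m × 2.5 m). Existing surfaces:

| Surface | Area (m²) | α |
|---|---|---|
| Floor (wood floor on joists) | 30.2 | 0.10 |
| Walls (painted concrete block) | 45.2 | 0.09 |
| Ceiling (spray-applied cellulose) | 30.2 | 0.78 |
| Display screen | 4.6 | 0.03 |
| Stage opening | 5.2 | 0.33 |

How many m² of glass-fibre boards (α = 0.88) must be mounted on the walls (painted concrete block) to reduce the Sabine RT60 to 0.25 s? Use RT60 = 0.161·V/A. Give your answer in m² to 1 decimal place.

20.3

Total absorption A₁ = 30.2*0.10 + 45.2*0.09 + 30.2*0.78 + 4.6*0.03 + 5.2*0.33
  = 3.020 + 4.068 + 23.556 + 0.138 + 1.716 = 32.498 m² sabins.
V = 75.4 m³. Target absorption A₂ = 0.161 × 75.4 / 0.25 = 48.558 sabins.
ΔA needed = 48.558 − 32.498 = 16.060 sabins.
Net gain per m²: Δα = 0.88 − 0.09 = 0.79.
Area = ΔA/Δα = 16.060/0.79 = 20.3 m².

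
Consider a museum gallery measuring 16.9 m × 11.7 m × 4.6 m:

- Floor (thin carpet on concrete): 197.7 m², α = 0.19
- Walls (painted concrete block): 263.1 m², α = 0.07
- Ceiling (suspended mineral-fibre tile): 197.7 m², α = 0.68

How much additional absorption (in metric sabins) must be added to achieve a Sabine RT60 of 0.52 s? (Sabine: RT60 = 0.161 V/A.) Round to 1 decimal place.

91.2 sabins

Equivalent absorption area: A₁ = 197.7·0.19 + 263.1·0.07 + 197.7·0.68 = 190.416 m².
Target A₂ = 0.161·909.558/0.52 = 281.613 sabins (V = 909.558 m³).
Shortfall: 281.613 − 190.416 = 91.2 sabins.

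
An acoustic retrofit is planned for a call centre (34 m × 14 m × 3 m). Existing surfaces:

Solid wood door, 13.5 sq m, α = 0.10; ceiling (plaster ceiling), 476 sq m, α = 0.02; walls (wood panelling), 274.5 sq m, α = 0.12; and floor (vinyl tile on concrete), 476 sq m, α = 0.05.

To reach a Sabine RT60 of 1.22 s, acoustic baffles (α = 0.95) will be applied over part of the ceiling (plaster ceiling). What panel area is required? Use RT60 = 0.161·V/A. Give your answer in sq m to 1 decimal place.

129.9

Equivalent absorption area: A₁ = 13.5×0.10 + 476×0.02 + 274.5×0.12 + 476×0.05 = 67.610 sq m.
V = 1428 m³. Target absorption A₂ = 0.161 × 1428 / 1.22 = 188.449 sabins.
ΔA needed = 188.449 − 67.610 = 120.839 sabins.
Each sq m of panel replacing the ceiling (plaster ceiling) adds (0.95 − 0.02) = 0.93 sabins.
Area = ΔA/Δα = 120.839/0.93 = 129.9 sq m.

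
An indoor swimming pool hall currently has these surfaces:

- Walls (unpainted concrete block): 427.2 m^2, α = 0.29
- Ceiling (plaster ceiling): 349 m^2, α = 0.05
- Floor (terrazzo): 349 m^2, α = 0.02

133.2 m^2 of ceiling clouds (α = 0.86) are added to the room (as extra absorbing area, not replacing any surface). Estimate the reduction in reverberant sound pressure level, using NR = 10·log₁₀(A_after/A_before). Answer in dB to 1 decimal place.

A_before = Σ Sᵢαᵢ = 427.2×0.29 + 349×0.05 + 349×0.02 = 148.318 sabins.
Added absorption = 133.2 × 0.86 = 114.552 sabins.
New total A_after = 262.870 sabins.
Reduction = 10 log₁₀(A_after/A_before) = 10 log₁₀(1.7723) = 2.5 dB.

2.5 dB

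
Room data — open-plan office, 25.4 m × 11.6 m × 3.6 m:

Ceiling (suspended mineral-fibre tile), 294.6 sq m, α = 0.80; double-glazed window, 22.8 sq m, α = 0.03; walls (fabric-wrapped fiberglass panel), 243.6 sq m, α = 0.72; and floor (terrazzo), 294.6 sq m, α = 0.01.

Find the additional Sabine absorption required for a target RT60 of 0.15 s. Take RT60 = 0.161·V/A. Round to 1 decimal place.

Summing Sᵢαᵢ: 235.680 + 0.684 + 175.392 + 2.946 → A₁ = 414.702 sabins.
Target A₂ = 0.161·1060.704/0.15 = 1138.489 sabins (V = 1060.704 m³).
ΔA = A₂ − A₁ = 1138.489 − 414.702 = 723.8 sabins.

723.8 sabins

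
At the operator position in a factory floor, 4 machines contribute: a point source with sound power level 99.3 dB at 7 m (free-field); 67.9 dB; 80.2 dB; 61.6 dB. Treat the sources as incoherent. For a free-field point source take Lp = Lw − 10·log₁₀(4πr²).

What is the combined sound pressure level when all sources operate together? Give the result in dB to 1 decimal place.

81.0 dB

Source at 7 m: Lp = 99.3 − 10·log₁₀(4π·7²) = 99.3 − 10·log₁₀(615.752) = 71.4 dB.
Converting to relative power and adding: 10^(71.4/10) + 10^(67.9/10) + 10^(80.2/10) + 10^(61.6/10) = 1.261e+08.
L_total = 10·log₁₀(1.261e+08) = 81.0 dB.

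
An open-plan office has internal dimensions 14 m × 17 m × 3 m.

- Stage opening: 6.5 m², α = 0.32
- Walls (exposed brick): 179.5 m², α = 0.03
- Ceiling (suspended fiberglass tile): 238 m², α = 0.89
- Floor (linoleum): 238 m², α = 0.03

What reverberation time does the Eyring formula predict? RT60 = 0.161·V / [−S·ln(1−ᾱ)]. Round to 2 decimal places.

S = Σ Sᵢ = 662.0 m².
Absorption A = 6.5×0.32 + 179.5×0.03 + 238×0.89 + 238×0.03 = 226.425 sabins.
Mean coefficient ᾱ = A/S = 0.3420.
Eyring denominator: −S ln(1−ᾱ) = 277.080.
V = 14 × 17 × 3 = 714 m³.
RT60 = 0.161 × 714 / 277.080 = 0.41 s.

0.41 seconds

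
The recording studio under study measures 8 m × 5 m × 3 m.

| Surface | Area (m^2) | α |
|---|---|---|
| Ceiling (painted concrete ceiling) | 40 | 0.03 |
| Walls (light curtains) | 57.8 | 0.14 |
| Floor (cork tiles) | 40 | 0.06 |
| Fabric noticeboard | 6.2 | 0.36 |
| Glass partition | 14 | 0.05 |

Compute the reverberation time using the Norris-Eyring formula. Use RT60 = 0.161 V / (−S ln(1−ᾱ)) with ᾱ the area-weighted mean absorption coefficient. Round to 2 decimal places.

1.26 s

Total surface area S = 40 + 57.8 + 40 + 6.2 + 14 = 158.0 m^2.
Σ(Sᵢαᵢ) = 40·0.03 + 57.8·0.14 + 40·0.06 + 6.2·0.36 + 14·0.05 = 14.624.
ᾱ = 14.624 / 158.0 = 0.0926.
−S·ln(1−ᾱ) = −158.0 × ln(1 − 0.0926) = 15.353.
V = 8 × 5 × 3 = 120 m³.
T = 0.161·V/[−S·ln(1−ᾱ)] = 0.161·120/15.353 = 1.26 s.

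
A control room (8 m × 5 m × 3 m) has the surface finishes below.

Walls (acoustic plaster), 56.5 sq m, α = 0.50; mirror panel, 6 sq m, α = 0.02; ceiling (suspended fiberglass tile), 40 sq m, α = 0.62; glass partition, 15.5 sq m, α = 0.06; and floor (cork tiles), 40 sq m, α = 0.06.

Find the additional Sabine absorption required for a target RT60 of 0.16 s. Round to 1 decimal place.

64.2 sabins

Summing Sᵢαᵢ: 28.250 + 0.120 + 24.800 + 0.930 + 2.400 → A₁ = 56.500 sabins.
For T = 0.16 s, need A₂ = 0.161·V/T = 0.161·120/0.16 = 120.750 sabins.
Additional absorption ΔA = 120.750 − 56.500 = 64.2 sabins.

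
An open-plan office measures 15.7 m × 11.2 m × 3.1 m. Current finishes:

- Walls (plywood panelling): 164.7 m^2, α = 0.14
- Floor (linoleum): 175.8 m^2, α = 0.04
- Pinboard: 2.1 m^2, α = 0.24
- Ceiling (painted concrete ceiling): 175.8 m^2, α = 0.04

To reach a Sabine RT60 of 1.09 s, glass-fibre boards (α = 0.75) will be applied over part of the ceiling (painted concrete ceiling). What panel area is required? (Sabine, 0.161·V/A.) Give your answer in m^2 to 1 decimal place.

Equivalent absorption area: A₁ = 164.7*0.14 + 175.8*0.04 + 2.1*0.24 + 175.8*0.04 = 37.626 m^2.
Required A₂ = 0.161·545.104/1.09 = 80.515 sabins.
Absorption to add: 80.515 − 37.626 = 42.889 sabins.
Each m^2 of panel replacing the ceiling (painted concrete ceiling) adds (0.75 − 0.04) = 0.71 sabins.
Panel area = 42.889 / 0.71 = 60.4 m^2.

60.4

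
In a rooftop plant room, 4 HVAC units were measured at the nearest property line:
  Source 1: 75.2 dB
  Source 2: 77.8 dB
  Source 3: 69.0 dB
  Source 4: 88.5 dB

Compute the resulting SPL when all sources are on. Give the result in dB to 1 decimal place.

89.1 dB

Σ 10^(Lᵢ/10) = 8.093e+08.
L_total = 10·log₁₀(8.093e+08) = 89.1 dB.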